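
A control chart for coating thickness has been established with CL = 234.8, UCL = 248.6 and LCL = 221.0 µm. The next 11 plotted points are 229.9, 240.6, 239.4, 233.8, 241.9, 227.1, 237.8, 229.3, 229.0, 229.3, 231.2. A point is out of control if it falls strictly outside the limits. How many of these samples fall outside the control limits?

All 11 points lie within [221.0, 248.6].

0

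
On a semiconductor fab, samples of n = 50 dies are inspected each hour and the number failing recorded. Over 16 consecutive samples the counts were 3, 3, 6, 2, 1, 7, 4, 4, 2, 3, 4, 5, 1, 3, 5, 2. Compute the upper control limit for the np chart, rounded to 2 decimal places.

8.81

p̄ = Σdᵢ / (k·n) = 55 / (16 × 50) = 0.06875
UCL = np̄ + 3·√(np̄(1−p̄)) = 3.4375 + 3 × √(3.4375×0.93125) = 3.4375 + 3 × 1.7892 = 8.8050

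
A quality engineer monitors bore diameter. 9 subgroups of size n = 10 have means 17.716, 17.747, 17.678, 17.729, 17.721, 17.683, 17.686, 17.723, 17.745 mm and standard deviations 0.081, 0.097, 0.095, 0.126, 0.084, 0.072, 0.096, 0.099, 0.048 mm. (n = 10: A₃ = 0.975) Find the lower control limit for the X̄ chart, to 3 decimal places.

17.628

X̄̄ = (17.716 + 17.747 + 17.678 + 17.729 + 17.721 + 17.683 + 17.686 + 17.723 + 17.745) / 9 = 17.7142
s̄ = (0.081 + 0.097 + 0.095 + 0.126 + 0.084 + 0.072 + 0.096 + 0.099 + 0.048) / 9 = 0.0887
LCL = X̄̄ − A₃·s̄ = 17.7142 − 0.975 × 0.0887 = 17.6278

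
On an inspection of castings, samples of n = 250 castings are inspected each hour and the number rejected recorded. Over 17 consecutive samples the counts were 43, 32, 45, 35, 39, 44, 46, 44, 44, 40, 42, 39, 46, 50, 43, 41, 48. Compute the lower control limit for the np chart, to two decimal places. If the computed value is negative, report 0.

24.61

p̄ = Σdᵢ / (k·n) = 721 / (17 × 250) = 0.16965
LCL = np̄ − 3·√(np̄(1−p̄)) = 42.4118 − 3 × 5.9344 = 24.6087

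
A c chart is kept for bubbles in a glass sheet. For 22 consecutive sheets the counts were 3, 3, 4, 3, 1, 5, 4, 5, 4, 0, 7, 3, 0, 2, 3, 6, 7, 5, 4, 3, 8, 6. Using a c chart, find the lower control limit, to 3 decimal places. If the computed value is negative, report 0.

c̄ = (3 + 3 + 4 + 3 + 1 + 5 + 4 + 5 + 4 + 0 + 7 + 3 + 0 + 2 + 3 + 6 + 7 + 5 + 4 + 3 + 8 + 6) / 22 = 86 / 22 = 3.9091
LCL = c̄ − 3√c̄ = 3.9091 − 3 × 1.9771 = -2.0223 → 0 (cannot be negative)

0.000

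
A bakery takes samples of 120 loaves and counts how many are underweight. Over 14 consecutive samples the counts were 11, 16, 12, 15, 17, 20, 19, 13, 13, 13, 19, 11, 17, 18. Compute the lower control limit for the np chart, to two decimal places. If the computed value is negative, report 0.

4.33

p̄ = Σdᵢ / (k·n) = 214 / (14 × 120) = 0.12738
LCL = np̄ − 3·√(np̄(1−p̄)) = 15.2857 − 3 × 3.6522 = 4.3291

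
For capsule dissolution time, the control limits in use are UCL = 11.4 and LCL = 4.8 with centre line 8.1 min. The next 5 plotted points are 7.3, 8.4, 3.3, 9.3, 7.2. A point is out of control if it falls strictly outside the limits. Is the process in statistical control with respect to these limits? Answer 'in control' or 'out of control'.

out of control

Compare each point to [4.8, 11.4]: sample 3 = 3.3 < LCL.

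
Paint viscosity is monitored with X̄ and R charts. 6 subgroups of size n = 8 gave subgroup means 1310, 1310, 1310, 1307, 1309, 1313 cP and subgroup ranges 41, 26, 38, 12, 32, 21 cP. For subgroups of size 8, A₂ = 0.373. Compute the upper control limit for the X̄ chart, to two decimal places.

1320.40

X̄̄ = (1310 + 1310 + 1310 + 1307 + 1309 + 1313) / 6 = 7859.0000 / 6 = 1309.8333
R̄ = (41 + 26 + 38 + 12 + 32 + 21) / 6 = 170.0000 / 6 = 28.3333
UCL = X̄̄ + A₂·R̄ = 1309.8333 + 0.373 × 28.3333 = 1320.4017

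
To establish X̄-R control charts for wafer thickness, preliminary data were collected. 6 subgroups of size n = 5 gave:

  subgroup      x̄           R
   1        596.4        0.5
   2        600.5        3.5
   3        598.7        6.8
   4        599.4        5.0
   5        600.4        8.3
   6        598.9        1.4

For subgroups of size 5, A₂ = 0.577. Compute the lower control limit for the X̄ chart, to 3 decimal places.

X̄̄ = (596.4 + 600.5 + 598.7 + 599.4 + 600.4 + 598.9) / 6 = 3594.3000 / 6 = 599.0500
R̄ = (0.5 + 3.5 + 6.8 + 5.0 + 8.3 + 1.4) / 6 = 25.5000 / 6 = 4.2500
LCL = X̄̄ − A₂·R̄ = 599.0500 − 0.577 × 4.2500 = 596.5978

596.598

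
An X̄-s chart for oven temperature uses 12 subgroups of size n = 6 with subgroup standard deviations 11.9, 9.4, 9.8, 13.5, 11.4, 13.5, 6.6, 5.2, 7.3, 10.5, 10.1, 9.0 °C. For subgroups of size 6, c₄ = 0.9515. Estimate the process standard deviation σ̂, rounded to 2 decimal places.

10.35

s̄ = (11.9 + 9.4 + 9.8 + 13.5 + 11.4 + 13.5 + 6.6 + 5.2 + 7.3 + 10.5 + 10.1 + 9.0) / 12 = 9.8500
σ̂ = s̄ / c₄ = 9.8500 / 0.9515 = 10.3521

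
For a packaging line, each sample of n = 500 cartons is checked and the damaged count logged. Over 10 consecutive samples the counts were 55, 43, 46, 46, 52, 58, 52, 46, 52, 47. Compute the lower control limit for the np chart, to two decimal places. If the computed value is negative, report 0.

29.63

p̄ = Σdᵢ / (k·n) = 497 / (10 × 500) = 0.09940
LCL = np̄ − 3·√(np̄(1−p̄)) = 49.7000 − 3 × 6.6903 = 29.6292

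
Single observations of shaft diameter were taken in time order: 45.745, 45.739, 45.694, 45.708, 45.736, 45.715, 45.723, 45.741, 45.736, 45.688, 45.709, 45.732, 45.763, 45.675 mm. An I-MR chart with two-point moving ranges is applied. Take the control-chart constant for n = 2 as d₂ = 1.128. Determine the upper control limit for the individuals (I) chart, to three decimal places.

45.795

X̄ = (45.745 + 45.739 + 45.694 + 45.708 + 45.736 + 45.715 + 45.723 + 45.741 + 45.736 + 45.688 + 45.709 + 45.732 + 45.763 + 45.675) / 14 = 45.7217
Moving ranges: 0.006, 0.045, 0.014, 0.028, 0.021, 0.008, 0.018, 0.005, 0.048, 0.021, 0.023, 0.031, 0.088; M̄R̄ = 0.3560 / 13 = 0.0274
UCL = X̄ + 3·M̄R̄/d₂ = 45.7217 + 3 × 0.0274 / 1.128 = 45.7945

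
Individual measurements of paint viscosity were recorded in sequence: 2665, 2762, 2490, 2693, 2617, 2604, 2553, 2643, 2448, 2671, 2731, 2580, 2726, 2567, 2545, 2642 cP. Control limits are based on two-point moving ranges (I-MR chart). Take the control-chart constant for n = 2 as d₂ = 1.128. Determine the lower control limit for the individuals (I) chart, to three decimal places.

X̄ = (2665 + 2762 + 2490 + 2693 + 2617 + 2604 + 2553 + 2643 + 2448 + 2671 + 2731 + 2580 + 2726 + 2567 + 2545 + 2642) / 16 = 2621.0625
Moving ranges: 97, 272, 203, 76, 13, 51, 90, 195, 223, 60, 151, 146, 159, 22, 97; M̄R̄ = 1855.0000 / 15 = 123.6667
LCL = X̄ − 3·M̄R̄/d₂ = 2621.0625 − 3 × 123.6667 / 1.128 = 2292.1618

2292.162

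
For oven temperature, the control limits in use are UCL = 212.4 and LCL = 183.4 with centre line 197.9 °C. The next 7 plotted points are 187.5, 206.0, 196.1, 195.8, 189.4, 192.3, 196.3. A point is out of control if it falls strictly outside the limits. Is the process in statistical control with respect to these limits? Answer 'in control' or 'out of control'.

All 7 points lie within [183.4, 212.4].

in control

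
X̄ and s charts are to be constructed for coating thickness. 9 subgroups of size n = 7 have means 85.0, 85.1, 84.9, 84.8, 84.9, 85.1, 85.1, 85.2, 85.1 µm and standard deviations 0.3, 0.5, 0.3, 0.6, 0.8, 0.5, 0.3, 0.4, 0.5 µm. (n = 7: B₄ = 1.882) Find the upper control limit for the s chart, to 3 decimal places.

0.878

s̄ = (0.3 + 0.5 + 0.3 + 0.6 + 0.8 + 0.5 + 0.3 + 0.4 + 0.5) / 9 = 0.4667
UCL_s = B₄·s̄ = 1.882 × 0.4667 = 0.8783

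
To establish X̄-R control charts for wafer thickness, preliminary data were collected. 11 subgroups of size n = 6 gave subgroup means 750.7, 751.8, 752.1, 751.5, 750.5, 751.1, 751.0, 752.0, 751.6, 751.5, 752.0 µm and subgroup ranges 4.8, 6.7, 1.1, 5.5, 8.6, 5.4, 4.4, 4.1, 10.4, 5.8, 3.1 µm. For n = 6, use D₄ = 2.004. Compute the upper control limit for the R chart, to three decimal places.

10.913

R̄ = (4.8 + 6.7 + 1.1 + 5.5 + 8.6 + 5.4 + 4.4 + 4.1 + 10.4 + 5.8 + 3.1) / 11 = 59.9000 / 11 = 5.4455
UCL_R = D₄·R̄ = 2.004 × 5.4455 = 10.9127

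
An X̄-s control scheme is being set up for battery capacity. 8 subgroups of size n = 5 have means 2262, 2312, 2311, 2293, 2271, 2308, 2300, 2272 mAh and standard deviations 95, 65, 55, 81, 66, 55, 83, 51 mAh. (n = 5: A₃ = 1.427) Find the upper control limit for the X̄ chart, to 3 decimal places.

2389.410

X̄̄ = (2262 + 2312 + 2311 + 2293 + 2271 + 2308 + 2300 + 2272) / 8 = 2291.1250
s̄ = (95 + 65 + 55 + 81 + 66 + 55 + 83 + 51) / 8 = 68.8750
UCL = X̄̄ + A₃·s̄ = 2291.1250 + 1.427 × 68.8750 = 2389.4096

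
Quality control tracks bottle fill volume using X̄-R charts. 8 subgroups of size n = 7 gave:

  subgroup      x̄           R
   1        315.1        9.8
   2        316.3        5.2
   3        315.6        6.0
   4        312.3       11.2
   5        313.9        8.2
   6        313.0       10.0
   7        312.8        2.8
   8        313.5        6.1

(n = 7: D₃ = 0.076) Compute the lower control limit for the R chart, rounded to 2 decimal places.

0.56

R̄ = (9.8 + 5.2 + 6.0 + 11.2 + 8.2 + 10.0 + 2.8 + 6.1) / 8 = 59.3000 / 8 = 7.4125
LCL_R = D₃·R̄ = 0.076 × 7.4125 = 0.5633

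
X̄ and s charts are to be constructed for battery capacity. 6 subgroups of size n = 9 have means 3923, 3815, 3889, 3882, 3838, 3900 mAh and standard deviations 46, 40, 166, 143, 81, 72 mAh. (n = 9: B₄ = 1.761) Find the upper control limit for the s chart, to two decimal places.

160.84

s̄ = (46 + 40 + 166 + 143 + 81 + 72) / 6 = 91.3333
UCL_s = B₄·s̄ = 1.761 × 91.3333 = 160.8380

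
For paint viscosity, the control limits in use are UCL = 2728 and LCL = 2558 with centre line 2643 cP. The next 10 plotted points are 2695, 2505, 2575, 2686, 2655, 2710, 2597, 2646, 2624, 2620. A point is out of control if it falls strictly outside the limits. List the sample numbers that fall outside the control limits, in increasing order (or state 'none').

2

Compare each point to [2558, 2728]: sample 2 = 2505 < LCL.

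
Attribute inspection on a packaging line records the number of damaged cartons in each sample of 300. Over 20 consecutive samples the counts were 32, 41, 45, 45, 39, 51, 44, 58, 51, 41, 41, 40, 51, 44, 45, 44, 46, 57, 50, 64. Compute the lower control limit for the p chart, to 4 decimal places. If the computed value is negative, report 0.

0.0922

p̄ = Σdᵢ / (k·n) = 929 / (20 × 300) = 0.15483
LCL = p̄ − 3·√(p̄(1−p̄)/n) = 0.15483 − 3 × 0.02089 = 0.09218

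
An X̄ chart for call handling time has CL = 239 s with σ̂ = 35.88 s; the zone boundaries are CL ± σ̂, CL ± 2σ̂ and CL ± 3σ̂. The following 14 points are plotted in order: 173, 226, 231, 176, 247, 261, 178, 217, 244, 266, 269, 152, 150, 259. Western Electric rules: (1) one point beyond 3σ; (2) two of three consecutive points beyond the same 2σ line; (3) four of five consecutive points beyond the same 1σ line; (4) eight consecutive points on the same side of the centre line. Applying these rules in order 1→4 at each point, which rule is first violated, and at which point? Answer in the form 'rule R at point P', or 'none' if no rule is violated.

Zone of each point (C = within 1σ̂, B = 1σ̂–2σ̂, A = 2σ̂–3σ̂, * = beyond 3σ̂; sign = side of CL): 1:-B, 2:-C, 3:-C, 4:-B, 5:+C, 6:+C, 7:-B, 8:-C, 9:+C, 10:+C, 11:+C, 12:-A, 13:-A, 14:+C
Rule 2 (two of three consecutive points beyond the same 2σ limit) is satisfied at point 13.

rule 2 at point 13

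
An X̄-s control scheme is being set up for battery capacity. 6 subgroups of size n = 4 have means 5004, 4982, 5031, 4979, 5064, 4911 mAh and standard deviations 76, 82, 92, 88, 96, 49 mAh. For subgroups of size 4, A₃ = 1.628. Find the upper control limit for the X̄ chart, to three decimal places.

5126.221

X̄̄ = (5004 + 4982 + 5031 + 4979 + 5064 + 4911) / 6 = 4995.1667
s̄ = (76 + 82 + 92 + 88 + 96 + 49) / 6 = 80.5000
UCL = X̄̄ + A₃·s̄ = 4995.1667 + 1.628 × 80.5000 = 5126.2207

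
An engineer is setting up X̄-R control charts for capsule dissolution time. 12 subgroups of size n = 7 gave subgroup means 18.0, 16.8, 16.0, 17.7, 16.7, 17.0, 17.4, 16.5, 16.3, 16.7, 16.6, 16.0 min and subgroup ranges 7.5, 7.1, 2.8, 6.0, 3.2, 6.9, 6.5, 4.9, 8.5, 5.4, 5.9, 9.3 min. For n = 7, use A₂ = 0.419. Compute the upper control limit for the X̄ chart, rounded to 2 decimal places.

X̄̄ = (18.0 + 16.8 + 16.0 + 17.7 + 16.7 + 17.0 + 17.4 + 16.5 + 16.3 + 16.7 + 16.6 + 16.0) / 12 = 201.7000 / 12 = 16.8083
R̄ = (7.5 + 7.1 + 2.8 + 6.0 + 3.2 + 6.9 + 6.5 + 4.9 + 8.5 + 5.4 + 5.9 + 9.3) / 12 = 74.0000 / 12 = 6.1667
UCL = X̄̄ + A₂·R̄ = 16.8083 + 0.419 × 6.1667 = 19.3922

19.39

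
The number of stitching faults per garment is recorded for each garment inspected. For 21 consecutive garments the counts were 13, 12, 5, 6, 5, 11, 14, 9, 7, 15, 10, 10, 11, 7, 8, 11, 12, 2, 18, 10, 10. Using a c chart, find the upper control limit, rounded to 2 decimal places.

c̄ = (13 + 12 + 5 + 6 + 5 + 11 + 14 + 9 + 7 + 15 + 10 + 10 + 11 + 7 + 8 + 11 + 12 + 2 + 18 + 10 + 10) / 21 = 206 / 21 = 9.8095
UCL = c̄ + 3√c̄ = 9.8095 + 3 × √9.8095 = 9.8095 + 3 × 3.1320 = 19.2056

19.21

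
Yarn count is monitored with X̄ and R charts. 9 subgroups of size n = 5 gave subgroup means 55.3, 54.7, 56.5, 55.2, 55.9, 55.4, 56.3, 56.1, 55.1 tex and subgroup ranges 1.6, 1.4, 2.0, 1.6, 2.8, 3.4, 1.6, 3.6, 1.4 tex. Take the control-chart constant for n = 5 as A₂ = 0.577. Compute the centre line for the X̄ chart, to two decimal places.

55.61

X̄̄ = (55.3 + 54.7 + 56.5 + 55.2 + 55.9 + 55.4 + 56.3 + 56.1 + 55.1) / 9 = 500.5000 / 9 = 55.6111
CL = X̄̄ = 55.6111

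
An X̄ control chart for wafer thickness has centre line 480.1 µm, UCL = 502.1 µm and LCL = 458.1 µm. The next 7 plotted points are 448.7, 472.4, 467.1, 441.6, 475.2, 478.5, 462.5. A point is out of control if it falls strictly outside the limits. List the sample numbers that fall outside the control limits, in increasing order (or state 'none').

1, 4

Compare each point to [458.1, 502.1]: sample 1 = 448.7 < LCL; sample 4 = 441.6 < LCL.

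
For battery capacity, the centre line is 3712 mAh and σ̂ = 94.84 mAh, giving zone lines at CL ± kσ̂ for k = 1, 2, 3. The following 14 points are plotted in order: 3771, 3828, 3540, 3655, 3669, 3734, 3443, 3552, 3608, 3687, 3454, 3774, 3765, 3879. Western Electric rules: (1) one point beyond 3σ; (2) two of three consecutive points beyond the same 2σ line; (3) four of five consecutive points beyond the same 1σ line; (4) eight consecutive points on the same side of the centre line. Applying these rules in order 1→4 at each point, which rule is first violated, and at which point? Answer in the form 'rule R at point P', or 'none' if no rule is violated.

rule 3 at point 11

Zone of each point (C = within 1σ̂, B = 1σ̂–2σ̂, A = 2σ̂–3σ̂, * = beyond 3σ̂; sign = side of CL): 1:+C, 2:+B, 3:-B, 4:-C, 5:-C, 6:+C, 7:-A, 8:-B, 9:-B, 10:-C, 11:-A, 12:+C, 13:+C, 14:+B
Rule 3 (four of five consecutive points beyond the same 1σ limit) is satisfied at point 11.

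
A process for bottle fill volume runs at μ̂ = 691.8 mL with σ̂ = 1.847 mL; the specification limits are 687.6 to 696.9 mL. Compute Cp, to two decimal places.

Cp = (USL − LSL) / (6σ̂) = (696.9 − 687.6) / (6 × 1.847) = 9.3000 / 11.0820 = 0.8392

0.84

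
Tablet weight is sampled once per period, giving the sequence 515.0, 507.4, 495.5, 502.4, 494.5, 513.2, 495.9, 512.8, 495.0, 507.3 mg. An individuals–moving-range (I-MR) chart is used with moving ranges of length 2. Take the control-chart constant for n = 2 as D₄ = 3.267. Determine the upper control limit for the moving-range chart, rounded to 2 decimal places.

42.58

Moving ranges: 7.6, 11.9, 6.9, 7.9, 18.7, 17.3, 16.9, 17.8, 12.3; M̄R̄ = 117.3000 / 9 = 13.0333
UCL_MR = D₄·M̄R̄ = 3.267 × 13.0333 = 42.5799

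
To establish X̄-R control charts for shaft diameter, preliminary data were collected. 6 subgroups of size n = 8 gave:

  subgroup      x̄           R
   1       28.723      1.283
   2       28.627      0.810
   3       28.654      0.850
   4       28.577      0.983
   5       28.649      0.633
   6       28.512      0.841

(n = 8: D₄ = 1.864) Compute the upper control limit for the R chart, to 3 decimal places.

1.678

R̄ = (1.283 + 0.810 + 0.850 + 0.983 + 0.633 + 0.841) / 6 = 5.4000 / 6 = 0.9000
UCL_R = D₄·R̄ = 1.864 × 0.9000 = 1.6776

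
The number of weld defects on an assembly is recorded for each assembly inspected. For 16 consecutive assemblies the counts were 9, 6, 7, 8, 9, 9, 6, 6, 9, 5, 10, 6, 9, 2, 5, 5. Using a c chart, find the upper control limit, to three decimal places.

14.839

c̄ = (9 + 6 + 7 + 8 + 9 + 9 + 6 + 6 + 9 + 5 + 10 + 6 + 9 + 2 + 5 + 5) / 16 = 111 / 16 = 6.9375
UCL = c̄ + 3√c̄ = 6.9375 + 3 × √6.9375 = 6.9375 + 3 × 2.6339 = 14.8392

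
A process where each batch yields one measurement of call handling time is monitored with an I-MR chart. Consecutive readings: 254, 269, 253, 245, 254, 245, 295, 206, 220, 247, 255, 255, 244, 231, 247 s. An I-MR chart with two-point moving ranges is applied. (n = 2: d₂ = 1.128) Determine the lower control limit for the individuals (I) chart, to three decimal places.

X̄ = (254 + 269 + 253 + 245 + 254 + 245 + 295 + 206 + 220 + 247 + 255 + 255 + 244 + 231 + 247) / 15 = 248.0000
Moving ranges: 15, 16, 8, 9, 9, 50, 89, 14, 27, 8, 0, 11, 13, 16; M̄R̄ = 285.0000 / 14 = 20.3571
LCL = X̄ − 3·M̄R̄/d₂ = 248.0000 − 3 × 20.3571 / 1.128 = 193.8587

193.859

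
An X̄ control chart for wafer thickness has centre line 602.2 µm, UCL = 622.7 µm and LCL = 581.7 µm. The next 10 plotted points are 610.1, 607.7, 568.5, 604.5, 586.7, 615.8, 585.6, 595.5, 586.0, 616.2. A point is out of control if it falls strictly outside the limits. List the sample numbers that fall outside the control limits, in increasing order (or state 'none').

3

Compare each point to [581.7, 622.7]: sample 3 = 568.5 < LCL.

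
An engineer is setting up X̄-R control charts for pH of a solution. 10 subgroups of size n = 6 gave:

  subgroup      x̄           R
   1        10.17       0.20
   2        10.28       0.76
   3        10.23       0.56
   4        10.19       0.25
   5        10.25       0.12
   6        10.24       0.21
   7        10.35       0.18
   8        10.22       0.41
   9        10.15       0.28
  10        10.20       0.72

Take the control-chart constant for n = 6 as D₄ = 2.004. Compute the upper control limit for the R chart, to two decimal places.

0.74

R̄ = (0.20 + 0.76 + 0.56 + 0.25 + 0.12 + 0.21 + 0.18 + 0.41 + 0.28 + 0.72) / 10 = 3.6900 / 10 = 0.3690
UCL_R = D₄·R̄ = 2.004 × 0.3690 = 0.7395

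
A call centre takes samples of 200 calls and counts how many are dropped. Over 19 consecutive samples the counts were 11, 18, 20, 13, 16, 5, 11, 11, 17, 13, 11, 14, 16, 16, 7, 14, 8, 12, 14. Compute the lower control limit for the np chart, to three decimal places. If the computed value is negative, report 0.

2.541

p̄ = Σdᵢ / (k·n) = 247 / (19 × 200) = 0.06500
LCL = np̄ − 3·√(np̄(1−p̄)) = 13.0000 − 3 × 3.4864 = 2.5408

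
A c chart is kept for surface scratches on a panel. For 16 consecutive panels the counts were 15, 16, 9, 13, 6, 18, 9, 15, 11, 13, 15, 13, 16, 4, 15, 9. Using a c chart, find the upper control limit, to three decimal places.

c̄ = (15 + 16 + 9 + 13 + 6 + 18 + 9 + 15 + 11 + 13 + 15 + 13 + 16 + 4 + 15 + 9) / 16 = 197 / 16 = 12.3125
UCL = c̄ + 3√c̄ = 12.3125 + 3 × √12.3125 = 12.3125 + 3 × 3.5089 = 22.8393

22.839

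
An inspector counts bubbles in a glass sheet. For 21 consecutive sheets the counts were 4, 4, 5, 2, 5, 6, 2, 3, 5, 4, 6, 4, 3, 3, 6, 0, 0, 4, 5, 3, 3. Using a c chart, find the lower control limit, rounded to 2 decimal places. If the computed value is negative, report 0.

0.00

c̄ = (4 + 4 + 5 + 2 + 5 + 6 + 2 + 3 + 5 + 4 + 6 + 4 + 3 + 3 + 6 + 0 + 0 + 4 + 5 + 3 + 3) / 21 = 77 / 21 = 3.6667
LCL = c̄ − 3√c̄ = 3.6667 − 3 × 1.9149 = -2.0779 → 0 (cannot be negative)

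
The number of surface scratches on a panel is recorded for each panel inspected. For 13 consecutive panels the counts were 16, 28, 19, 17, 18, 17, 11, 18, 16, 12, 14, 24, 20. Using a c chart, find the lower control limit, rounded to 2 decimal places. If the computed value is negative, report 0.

c̄ = (16 + 28 + 19 + 17 + 18 + 17 + 11 + 18 + 16 + 12 + 14 + 24 + 20) / 13 = 230 / 13 = 17.6923
LCL = c̄ − 3√c̄ = 17.6923 − 3 × 4.2062 = 5.0736

5.07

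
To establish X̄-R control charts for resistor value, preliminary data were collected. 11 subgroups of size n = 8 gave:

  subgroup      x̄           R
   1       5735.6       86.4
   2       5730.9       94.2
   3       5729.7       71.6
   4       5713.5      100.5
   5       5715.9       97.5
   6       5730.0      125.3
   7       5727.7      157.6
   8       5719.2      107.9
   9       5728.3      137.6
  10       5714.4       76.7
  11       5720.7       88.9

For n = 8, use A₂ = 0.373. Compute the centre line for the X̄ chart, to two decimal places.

X̄̄ = (5735.6 + 5730.9 + 5729.7 + 5713.5 + 5715.9 + 5730.0 + 5727.7 + 5719.2 + 5728.3 + 5714.4 + 5720.7) / 11 = 62965.9000 / 11 = 5724.1727
CL = X̄̄ = 5724.1727

5724.17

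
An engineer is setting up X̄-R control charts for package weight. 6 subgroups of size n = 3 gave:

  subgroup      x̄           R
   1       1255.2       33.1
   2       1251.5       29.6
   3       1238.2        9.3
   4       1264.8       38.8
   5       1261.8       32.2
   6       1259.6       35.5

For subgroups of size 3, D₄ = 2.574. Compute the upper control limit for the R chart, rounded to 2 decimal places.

R̄ = (33.1 + 29.6 + 9.3 + 38.8 + 32.2 + 35.5) / 6 = 178.5000 / 6 = 29.7500
UCL_R = D₄·R̄ = 2.574 × 29.7500 = 76.5765

76.58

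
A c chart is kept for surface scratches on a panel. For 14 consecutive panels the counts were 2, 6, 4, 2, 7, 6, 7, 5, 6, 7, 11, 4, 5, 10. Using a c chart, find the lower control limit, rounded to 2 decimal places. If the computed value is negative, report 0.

c̄ = (2 + 6 + 4 + 2 + 7 + 6 + 7 + 5 + 6 + 7 + 11 + 4 + 5 + 10) / 14 = 82 / 14 = 5.8571
LCL = c̄ − 3√c̄ = 5.8571 − 3 × 2.4202 = -1.4033 → 0 (cannot be negative)

0.00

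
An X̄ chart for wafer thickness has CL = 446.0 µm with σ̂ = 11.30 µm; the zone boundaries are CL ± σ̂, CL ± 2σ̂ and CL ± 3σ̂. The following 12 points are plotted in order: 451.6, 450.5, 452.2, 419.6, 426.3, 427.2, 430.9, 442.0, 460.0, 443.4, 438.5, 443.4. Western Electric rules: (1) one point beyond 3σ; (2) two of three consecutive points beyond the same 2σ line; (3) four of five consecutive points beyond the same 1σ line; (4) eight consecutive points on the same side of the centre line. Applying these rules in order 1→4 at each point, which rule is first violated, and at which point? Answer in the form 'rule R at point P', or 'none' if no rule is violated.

Zone of each point (C = within 1σ̂, B = 1σ̂–2σ̂, A = 2σ̂–3σ̂, * = beyond 3σ̂; sign = side of CL): 1:+C, 2:+C, 3:+C, 4:-A, 5:-B, 6:-B, 7:-B, 8:-C, 9:+B, 10:-C, 11:-C, 12:-C
Rule 3 (four of five consecutive points beyond the same 1σ limit) is satisfied at point 7.

rule 3 at point 7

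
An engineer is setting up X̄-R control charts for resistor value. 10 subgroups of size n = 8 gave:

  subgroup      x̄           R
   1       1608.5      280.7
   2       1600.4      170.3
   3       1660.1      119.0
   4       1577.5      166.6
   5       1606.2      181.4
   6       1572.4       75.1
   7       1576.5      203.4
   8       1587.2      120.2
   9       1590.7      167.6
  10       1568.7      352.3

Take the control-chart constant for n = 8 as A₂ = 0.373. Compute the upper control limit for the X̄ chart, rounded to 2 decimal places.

1663.33

X̄̄ = (1608.5 + 1600.4 + 1660.1 + 1577.5 + 1606.2 + 1572.4 + 1576.5 + 1587.2 + 1590.7 + 1568.7) / 10 = 15948.2000 / 10 = 1594.8200
R̄ = (280.7 + 170.3 + 119.0 + 166.6 + 181.4 + 75.1 + 203.4 + 120.2 + 167.6 + 352.3) / 10 = 1836.6000 / 10 = 183.6600
UCL = X̄̄ + A₂·R̄ = 1594.8200 + 0.373 × 183.6600 = 1663.3252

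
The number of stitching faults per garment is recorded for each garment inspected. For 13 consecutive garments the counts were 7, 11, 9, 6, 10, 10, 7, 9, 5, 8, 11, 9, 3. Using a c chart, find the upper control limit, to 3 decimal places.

16.603

c̄ = (7 + 11 + 9 + 6 + 10 + 10 + 7 + 9 + 5 + 8 + 11 + 9 + 3) / 13 = 105 / 13 = 8.0769
UCL = c̄ + 3√c̄ = 8.0769 + 3 × √8.0769 = 8.0769 + 3 × 2.8420 = 16.6029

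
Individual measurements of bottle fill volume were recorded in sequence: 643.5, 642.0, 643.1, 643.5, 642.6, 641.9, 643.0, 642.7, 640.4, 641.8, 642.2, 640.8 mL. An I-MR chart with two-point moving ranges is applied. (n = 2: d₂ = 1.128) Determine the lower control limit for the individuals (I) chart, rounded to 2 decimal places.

X̄ = (643.5 + 642.0 + 643.1 + 643.5 + 642.6 + 641.9 + 643.0 + 642.7 + 640.4 + 641.8 + 642.2 + 640.8) / 12 = 642.2917
Moving ranges: 1.5, 1.1, 0.4, 0.9, 0.7, 1.1, 0.3, 2.3, 1.4, 0.4, 1.4; M̄R̄ = 11.5000 / 11 = 1.0455
LCL = X̄ − 3·M̄R̄/d₂ = 642.2917 − 3 × 1.0455 / 1.128 = 639.5112

639.51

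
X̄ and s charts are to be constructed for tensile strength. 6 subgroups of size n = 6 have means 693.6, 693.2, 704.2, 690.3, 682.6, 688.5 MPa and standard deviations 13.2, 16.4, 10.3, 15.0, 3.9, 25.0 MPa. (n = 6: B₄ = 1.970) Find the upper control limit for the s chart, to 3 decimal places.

s̄ = (13.2 + 16.4 + 10.3 + 15.0 + 3.9 + 25.0) / 6 = 13.9667
UCL_s = B₄·s̄ = 1.970 × 13.9667 = 27.5143

27.514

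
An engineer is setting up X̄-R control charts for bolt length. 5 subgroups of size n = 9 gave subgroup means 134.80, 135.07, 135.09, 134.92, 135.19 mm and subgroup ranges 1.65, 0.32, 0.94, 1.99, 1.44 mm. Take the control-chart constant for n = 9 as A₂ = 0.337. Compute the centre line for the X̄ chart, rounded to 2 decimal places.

X̄̄ = (134.80 + 135.07 + 135.09 + 134.92 + 135.19) / 5 = 675.0700 / 5 = 135.0140
CL = X̄̄ = 135.0140

135.01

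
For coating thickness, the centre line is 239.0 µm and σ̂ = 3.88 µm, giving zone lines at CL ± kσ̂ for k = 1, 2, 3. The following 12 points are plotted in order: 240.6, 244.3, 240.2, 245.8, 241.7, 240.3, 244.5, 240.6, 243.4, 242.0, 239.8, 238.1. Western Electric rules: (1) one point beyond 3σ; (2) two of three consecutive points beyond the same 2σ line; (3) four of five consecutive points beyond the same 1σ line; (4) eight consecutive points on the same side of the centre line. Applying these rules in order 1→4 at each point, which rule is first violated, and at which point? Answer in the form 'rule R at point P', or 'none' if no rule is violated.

Zone of each point (C = within 1σ̂, B = 1σ̂–2σ̂, A = 2σ̂–3σ̂, * = beyond 3σ̂; sign = side of CL): 1:+C, 2:+B, 3:+C, 4:+B, 5:+C, 6:+C, 7:+B, 8:+C, 9:+B, 10:+C, 11:+C, 12:-C
Rule 4 (eight consecutive points on the same side of the centre line) is satisfied at point 8.

rule 4 at point 8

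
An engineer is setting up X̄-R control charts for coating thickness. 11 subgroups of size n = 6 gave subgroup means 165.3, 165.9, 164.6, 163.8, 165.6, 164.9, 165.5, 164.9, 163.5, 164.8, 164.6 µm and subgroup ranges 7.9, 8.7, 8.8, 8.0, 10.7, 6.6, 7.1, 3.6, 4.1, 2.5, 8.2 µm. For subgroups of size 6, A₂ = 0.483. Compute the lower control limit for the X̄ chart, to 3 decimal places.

X̄̄ = (165.3 + 165.9 + 164.6 + 163.8 + 165.6 + 164.9 + 165.5 + 164.9 + 163.5 + 164.8 + 164.6) / 11 = 1813.4000 / 11 = 164.8545
R̄ = (7.9 + 8.7 + 8.8 + 8.0 + 10.7 + 6.6 + 7.1 + 3.6 + 4.1 + 2.5 + 8.2) / 11 = 76.2000 / 11 = 6.9273
LCL = X̄̄ − A₂·R̄ = 164.8545 − 0.483 × 6.9273 = 161.5087

161.509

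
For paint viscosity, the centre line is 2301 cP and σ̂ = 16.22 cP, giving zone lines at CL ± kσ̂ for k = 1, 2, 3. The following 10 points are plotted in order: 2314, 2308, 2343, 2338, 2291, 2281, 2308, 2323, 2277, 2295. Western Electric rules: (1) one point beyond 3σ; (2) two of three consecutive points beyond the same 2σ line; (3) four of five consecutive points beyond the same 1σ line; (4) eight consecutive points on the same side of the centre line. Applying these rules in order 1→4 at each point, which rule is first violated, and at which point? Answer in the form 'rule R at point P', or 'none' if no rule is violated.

rule 2 at point 4

Zone of each point (C = within 1σ̂, B = 1σ̂–2σ̂, A = 2σ̂–3σ̂, * = beyond 3σ̂; sign = side of CL): 1:+C, 2:+C, 3:+A, 4:+A, 5:-C, 6:-B, 7:+C, 8:+B, 9:-B, 10:-C
Rule 2 (two of three consecutive points beyond the same 2σ limit) is satisfied at point 4.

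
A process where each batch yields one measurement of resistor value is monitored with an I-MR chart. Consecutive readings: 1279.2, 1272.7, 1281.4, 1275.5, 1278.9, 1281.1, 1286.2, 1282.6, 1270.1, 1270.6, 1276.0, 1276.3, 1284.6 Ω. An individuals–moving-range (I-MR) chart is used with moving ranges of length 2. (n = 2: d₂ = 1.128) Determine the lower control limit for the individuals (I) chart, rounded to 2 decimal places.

1264.26

X̄ = (1279.2 + 1272.7 + 1281.4 + 1275.5 + 1278.9 + 1281.1 + 1286.2 + 1282.6 + 1270.1 + 1270.6 + 1276.0 + 1276.3 + 1284.6) / 13 = 1278.0923
Moving ranges: 6.5, 8.7, 5.9, 3.4, 2.2, 5.1, 3.6, 12.5, 0.5, 5.4, 0.3, 8.3; M̄R̄ = 62.4000 / 12 = 5.2000
LCL = X̄ − 3·M̄R̄/d₂ = 1278.0923 − 3 × 5.2000 / 1.128 = 1264.2625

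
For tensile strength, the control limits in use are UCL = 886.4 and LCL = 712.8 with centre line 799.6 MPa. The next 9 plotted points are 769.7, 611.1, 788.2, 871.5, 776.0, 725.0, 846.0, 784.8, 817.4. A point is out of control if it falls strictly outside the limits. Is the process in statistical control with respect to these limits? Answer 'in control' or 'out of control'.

Compare each point to [712.8, 886.4]: sample 2 = 611.1 < LCL.

out of control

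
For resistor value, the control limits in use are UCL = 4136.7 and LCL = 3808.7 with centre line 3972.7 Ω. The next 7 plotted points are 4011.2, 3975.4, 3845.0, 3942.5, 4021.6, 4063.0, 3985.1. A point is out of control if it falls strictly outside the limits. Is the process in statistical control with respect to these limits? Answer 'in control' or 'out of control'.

in control

All 7 points lie within [3808.7, 4136.7].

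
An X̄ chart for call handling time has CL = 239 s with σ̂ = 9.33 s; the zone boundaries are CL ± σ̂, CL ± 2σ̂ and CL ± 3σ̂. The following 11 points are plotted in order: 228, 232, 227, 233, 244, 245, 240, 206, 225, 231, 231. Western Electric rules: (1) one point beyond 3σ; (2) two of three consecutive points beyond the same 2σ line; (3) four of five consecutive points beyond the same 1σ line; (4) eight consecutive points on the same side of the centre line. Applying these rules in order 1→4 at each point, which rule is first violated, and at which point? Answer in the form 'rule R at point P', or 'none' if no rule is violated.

Zone of each point (C = within 1σ̂, B = 1σ̂–2σ̂, A = 2σ̂–3σ̂, * = beyond 3σ̂; sign = side of CL): 1:-B, 2:-C, 3:-B, 4:-C, 5:+C, 6:+C, 7:+C, 8:-*, 9:-B, 10:-C, 11:-C
Rule 1 (one point beyond the 3σ limits) is satisfied at point 8.

rule 1 at point 8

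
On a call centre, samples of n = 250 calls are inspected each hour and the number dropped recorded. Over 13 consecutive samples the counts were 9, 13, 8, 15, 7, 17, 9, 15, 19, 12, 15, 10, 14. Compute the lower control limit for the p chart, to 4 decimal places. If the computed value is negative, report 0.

p̄ = Σdᵢ / (k·n) = 163 / (13 × 250) = 0.05015
LCL = p̄ − 3·√(p̄(1−p̄)/n) = 0.05015 − 3 × 0.01380 = 0.00874

0.0087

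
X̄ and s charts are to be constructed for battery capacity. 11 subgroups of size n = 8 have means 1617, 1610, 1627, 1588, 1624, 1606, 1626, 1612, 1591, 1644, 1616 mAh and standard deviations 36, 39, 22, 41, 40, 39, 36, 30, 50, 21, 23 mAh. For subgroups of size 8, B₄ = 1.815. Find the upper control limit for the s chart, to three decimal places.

s̄ = (36 + 39 + 22 + 41 + 40 + 39 + 36 + 30 + 50 + 21 + 23) / 11 = 34.2727
UCL_s = B₄·s̄ = 1.815 × 34.2727 = 62.2050

62.205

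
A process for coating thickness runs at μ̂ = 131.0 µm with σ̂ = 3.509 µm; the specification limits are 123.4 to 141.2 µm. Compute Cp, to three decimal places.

Cp = (USL − LSL) / (6σ̂) = (141.2 − 123.4) / (6 × 3.509) = 17.8000 / 21.0540 = 0.8454

0.845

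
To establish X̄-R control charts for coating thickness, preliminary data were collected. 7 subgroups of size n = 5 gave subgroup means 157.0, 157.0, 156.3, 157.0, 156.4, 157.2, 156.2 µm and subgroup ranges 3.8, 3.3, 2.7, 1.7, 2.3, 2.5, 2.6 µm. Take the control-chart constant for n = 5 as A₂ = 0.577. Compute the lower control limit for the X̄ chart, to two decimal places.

X̄̄ = (157.0 + 157.0 + 156.3 + 157.0 + 156.4 + 157.2 + 156.2) / 7 = 1097.1000 / 7 = 156.7286
R̄ = (3.8 + 3.3 + 2.7 + 1.7 + 2.3 + 2.5 + 2.6) / 7 = 18.9000 / 7 = 2.7000
LCL = X̄̄ − A₂·R̄ = 156.7286 − 0.577 × 2.7000 = 155.1707

155.17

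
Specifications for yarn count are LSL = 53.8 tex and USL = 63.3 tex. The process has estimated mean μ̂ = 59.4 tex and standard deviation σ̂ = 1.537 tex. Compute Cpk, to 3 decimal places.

Cpu = (USL − μ̂) / (3σ̂) = (63.3 − 59.4) / (3 × 1.537) = 0.8458; Cpl = (μ̂ − LSL) / (3σ̂) = (59.4 − 53.8) / (3 × 1.537) = 1.2145; Cpk = min(Cpu, Cpl) = 0.8458

0.846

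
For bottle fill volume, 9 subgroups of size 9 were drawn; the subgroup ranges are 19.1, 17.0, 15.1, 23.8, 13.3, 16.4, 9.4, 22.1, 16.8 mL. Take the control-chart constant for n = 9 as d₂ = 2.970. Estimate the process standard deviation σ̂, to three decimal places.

5.724

R̄ = (19.1 + 17.0 + 15.1 + 23.8 + 13.3 + 16.4 + 9.4 + 22.1 + 16.8) / 9 = 17.0000
σ̂ = R̄ / d₂ = 17.0000 / 2.970 = 5.7239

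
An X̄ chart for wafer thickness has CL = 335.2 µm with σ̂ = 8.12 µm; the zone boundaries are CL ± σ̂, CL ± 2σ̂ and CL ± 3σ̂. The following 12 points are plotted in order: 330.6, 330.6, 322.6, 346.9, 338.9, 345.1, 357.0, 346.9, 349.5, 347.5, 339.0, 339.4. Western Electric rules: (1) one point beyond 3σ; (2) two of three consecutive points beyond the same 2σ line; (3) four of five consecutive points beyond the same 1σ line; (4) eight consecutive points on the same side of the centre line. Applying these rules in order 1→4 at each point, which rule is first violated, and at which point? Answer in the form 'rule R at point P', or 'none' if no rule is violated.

rule 3 at point 8

Zone of each point (C = within 1σ̂, B = 1σ̂–2σ̂, A = 2σ̂–3σ̂, * = beyond 3σ̂; sign = side of CL): 1:-C, 2:-C, 3:-B, 4:+B, 5:+C, 6:+B, 7:+A, 8:+B, 9:+B, 10:+B, 11:+C, 12:+C
Rule 3 (four of five consecutive points beyond the same 1σ limit) is satisfied at point 8.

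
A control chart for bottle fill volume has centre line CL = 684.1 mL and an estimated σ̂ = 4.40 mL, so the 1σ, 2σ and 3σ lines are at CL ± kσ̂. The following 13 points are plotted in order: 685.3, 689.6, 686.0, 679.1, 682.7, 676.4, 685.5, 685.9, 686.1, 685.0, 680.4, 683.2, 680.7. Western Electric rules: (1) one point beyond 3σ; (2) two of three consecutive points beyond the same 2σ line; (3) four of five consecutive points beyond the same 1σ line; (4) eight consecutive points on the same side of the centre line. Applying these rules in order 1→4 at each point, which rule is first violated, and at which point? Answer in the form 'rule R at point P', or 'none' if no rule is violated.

none

Zone of each point (C = within 1σ̂, B = 1σ̂–2σ̂, A = 2σ̂–3σ̂, * = beyond 3σ̂; sign = side of CL): 1:+C, 2:+B, 3:+C, 4:-B, 5:-C, 6:-B, 7:+C, 8:+C, 9:+C, 10:+C, 11:-C, 12:-C, 13:-C
No rule fires across all 13 points.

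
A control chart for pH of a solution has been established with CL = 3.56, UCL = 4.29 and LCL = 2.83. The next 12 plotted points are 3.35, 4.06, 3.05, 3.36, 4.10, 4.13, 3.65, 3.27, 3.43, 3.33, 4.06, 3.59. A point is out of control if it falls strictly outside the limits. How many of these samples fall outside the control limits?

All 12 points lie within [2.83, 4.29].

0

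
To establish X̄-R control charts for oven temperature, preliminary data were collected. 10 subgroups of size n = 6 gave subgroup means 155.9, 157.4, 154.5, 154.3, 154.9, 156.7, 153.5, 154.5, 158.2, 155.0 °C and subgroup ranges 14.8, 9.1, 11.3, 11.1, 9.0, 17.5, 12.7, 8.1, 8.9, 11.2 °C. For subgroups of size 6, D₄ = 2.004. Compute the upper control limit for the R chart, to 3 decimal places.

R̄ = (14.8 + 9.1 + 11.3 + 11.1 + 9.0 + 17.5 + 12.7 + 8.1 + 8.9 + 11.2) / 10 = 113.7000 / 10 = 11.3700
UCL_R = D₄·R̄ = 2.004 × 11.3700 = 22.7855

22.785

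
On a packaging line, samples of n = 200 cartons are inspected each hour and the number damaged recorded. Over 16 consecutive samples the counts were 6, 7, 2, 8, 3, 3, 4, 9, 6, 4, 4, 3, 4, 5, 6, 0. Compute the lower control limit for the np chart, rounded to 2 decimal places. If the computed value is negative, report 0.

0.00

p̄ = Σdᵢ / (k·n) = 74 / (16 × 200) = 0.02312
LCL = np̄ − 3·√(np̄(1−p̄)) = 4.6250 − 3 × 2.1256 = -1.7517 → 0 (negative, so LCL = 0)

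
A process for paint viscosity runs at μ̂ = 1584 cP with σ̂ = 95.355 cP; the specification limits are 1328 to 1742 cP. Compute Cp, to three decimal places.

0.724

Cp = (USL − LSL) / (6σ̂) = (1742 − 1328) / (6 × 95.355) = 414.0000 / 572.1300 = 0.7236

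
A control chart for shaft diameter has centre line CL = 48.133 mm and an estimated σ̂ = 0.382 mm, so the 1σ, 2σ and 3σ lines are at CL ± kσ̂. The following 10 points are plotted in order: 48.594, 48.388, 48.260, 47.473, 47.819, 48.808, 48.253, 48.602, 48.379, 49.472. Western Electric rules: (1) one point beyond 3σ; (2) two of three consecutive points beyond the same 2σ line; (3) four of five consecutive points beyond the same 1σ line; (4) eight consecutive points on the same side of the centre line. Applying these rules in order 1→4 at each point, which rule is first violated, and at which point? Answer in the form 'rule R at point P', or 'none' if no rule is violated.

rule 1 at point 10

Zone of each point (C = within 1σ̂, B = 1σ̂–2σ̂, A = 2σ̂–3σ̂, * = beyond 3σ̂; sign = side of CL): 1:+B, 2:+C, 3:+C, 4:-B, 5:-C, 6:+B, 7:+C, 8:+B, 9:+C, 10:+*
Rule 1 (one point beyond the 3σ limits) is satisfied at point 10.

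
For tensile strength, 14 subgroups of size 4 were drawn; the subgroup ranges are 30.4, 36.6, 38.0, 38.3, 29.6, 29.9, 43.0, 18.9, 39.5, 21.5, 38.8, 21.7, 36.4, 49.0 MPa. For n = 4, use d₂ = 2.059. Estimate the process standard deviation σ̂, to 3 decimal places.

16.360

R̄ = (30.4 + 36.6 + 38.0 + 38.3 + 29.6 + 29.9 + 43.0 + 18.9 + 39.5 + 21.5 + 38.8 + 21.7 + 36.4 + 49.0) / 14 = 33.6857
σ̂ = R̄ / d₂ = 33.6857 / 2.059 = 16.3602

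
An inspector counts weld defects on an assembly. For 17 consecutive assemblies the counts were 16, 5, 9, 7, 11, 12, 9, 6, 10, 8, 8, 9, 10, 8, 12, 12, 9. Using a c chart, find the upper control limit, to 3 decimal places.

c̄ = (16 + 5 + 9 + 7 + 11 + 12 + 9 + 6 + 10 + 8 + 8 + 9 + 10 + 8 + 12 + 12 + 9) / 17 = 161 / 17 = 9.4706
UCL = c̄ + 3√c̄ = 9.4706 + 3 × √9.4706 = 9.4706 + 3 × 3.0774 = 18.7029

18.703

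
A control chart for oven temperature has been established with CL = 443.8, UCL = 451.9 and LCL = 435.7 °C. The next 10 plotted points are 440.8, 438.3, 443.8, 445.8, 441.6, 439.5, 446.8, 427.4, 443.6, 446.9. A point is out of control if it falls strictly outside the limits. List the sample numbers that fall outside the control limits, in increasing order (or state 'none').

Compare each point to [435.7, 451.9]: sample 8 = 427.4 < LCL.

8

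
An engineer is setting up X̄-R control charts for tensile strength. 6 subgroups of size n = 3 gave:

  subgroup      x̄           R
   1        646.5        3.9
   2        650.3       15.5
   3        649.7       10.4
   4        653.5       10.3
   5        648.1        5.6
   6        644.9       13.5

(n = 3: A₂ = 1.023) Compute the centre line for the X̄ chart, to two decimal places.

X̄̄ = (646.5 + 650.3 + 649.7 + 653.5 + 648.1 + 644.9) / 6 = 3893.0000 / 6 = 648.8333
CL = X̄̄ = 648.8333

648.83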